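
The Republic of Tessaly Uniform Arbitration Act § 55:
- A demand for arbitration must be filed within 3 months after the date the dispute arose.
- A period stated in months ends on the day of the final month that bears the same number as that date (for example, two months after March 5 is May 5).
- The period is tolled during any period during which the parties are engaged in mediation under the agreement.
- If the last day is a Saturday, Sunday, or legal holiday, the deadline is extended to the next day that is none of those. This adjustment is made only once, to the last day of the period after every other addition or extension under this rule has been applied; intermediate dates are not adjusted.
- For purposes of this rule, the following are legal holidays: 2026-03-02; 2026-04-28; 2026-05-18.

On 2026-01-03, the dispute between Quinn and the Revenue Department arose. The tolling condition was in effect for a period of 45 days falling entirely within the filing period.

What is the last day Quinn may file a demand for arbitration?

May 19, 2026

3 months after 2026-01-03 is April 3, 2026.
Tolling adds 45 days: April 3, 2026 + 45 days = May 18, 2026.
May 18, 2026 is a listed holiday. The next qualifying day is May 19, 2026.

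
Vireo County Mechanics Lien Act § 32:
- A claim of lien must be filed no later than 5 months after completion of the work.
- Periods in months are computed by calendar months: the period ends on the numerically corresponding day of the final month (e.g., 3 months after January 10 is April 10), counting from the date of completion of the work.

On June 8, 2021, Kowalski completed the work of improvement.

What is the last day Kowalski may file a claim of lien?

November 8, 2021

5 months after June 8, 2021 is November 8, 2021.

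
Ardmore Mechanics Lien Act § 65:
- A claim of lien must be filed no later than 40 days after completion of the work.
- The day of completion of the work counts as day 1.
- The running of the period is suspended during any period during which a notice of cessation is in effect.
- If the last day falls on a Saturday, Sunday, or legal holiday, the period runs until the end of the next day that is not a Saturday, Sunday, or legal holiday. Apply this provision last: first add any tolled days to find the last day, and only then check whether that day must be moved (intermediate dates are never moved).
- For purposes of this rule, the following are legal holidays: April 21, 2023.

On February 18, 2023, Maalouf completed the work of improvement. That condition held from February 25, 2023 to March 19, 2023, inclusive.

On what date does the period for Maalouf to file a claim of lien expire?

April 24, 2023

Counting February 18, 2023 as day 1, day 40 is March 29, 2023.
From February 25, 2023 through March 19, 2023 inclusive is 23 days; tolling adds 23 days: March 29, 2023 + 23 days = April 21, 2023.
April 21, 2023 is a listed holiday; April 22, 2023 is Saturday; April 23, 2023 is Sunday. The next qualifying day is April 24, 2023.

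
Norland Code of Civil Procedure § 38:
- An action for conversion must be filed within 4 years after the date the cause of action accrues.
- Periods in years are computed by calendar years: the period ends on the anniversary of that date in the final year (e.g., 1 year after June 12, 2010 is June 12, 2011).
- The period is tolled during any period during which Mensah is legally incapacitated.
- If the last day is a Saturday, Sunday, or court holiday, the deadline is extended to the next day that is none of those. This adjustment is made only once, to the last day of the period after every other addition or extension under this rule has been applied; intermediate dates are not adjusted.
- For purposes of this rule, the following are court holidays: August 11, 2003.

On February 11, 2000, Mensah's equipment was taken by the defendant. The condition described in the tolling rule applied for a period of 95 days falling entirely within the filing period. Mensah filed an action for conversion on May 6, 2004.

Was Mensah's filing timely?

Yes

4 years after February 11, 2000 is February 11, 2004.
Tolling adds 95 days: February 11, 2004 + 95 days = May 16, 2004.
May 16, 2004 is Sunday. The next qualifying day is May 17, 2004.
The deadline is May 17, 2004; the filing on May 6, 2004 is on or before that date.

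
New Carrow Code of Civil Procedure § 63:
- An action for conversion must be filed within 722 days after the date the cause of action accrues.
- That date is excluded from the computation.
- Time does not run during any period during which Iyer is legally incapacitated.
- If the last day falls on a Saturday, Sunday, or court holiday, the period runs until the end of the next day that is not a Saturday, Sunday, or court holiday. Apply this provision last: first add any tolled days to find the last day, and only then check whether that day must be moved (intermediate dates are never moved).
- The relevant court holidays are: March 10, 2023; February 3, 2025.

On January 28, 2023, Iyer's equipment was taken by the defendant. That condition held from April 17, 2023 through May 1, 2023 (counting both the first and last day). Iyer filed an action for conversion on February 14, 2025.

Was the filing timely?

No

722 days after January 28, 2023 is January 19, 2025.
From April 17, 2023 through May 1, 2023 inclusive is 15 days; tolling adds 15 days: January 19, 2025 + 15 days = February 3, 2025.
February 3, 2025 is a listed holiday. The next qualifying day is February 4, 2025.
The deadline is February 4, 2025; the filing on February 14, 2025 is after that date.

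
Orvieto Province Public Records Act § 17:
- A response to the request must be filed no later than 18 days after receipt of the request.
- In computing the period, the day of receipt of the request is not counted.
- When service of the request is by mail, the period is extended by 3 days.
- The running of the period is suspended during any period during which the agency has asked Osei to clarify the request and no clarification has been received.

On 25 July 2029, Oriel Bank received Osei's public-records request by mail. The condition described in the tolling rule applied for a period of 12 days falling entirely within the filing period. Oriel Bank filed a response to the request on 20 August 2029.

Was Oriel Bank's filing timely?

Yes

18 days after 25 July 2029 is August 12, 2029.
Service was by mail, adding 3 days: August 12, 2029 + 3 days = August 15, 2029.
Tolling adds 12 days: August 15, 2029 + 12 days = August 27, 2029.
The deadline is August 27, 2029; the filing on August 20, 2029 is on or before that date.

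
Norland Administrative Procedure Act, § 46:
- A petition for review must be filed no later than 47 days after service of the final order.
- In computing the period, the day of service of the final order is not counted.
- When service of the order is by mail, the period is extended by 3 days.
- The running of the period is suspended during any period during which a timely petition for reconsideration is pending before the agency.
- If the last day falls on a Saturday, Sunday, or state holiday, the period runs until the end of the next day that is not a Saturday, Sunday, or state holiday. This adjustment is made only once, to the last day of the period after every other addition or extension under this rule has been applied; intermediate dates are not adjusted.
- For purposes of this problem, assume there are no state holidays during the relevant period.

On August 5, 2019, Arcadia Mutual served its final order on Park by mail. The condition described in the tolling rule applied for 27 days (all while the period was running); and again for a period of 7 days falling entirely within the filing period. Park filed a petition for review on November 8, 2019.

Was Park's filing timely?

47 days after August 5, 2019 is September 21, 2019.
Service was by mail, adding 3 days: September 21, 2019 + 3 days = September 24, 2019.
Tolling adds 27 days: September 24, 2019 + 27 days = October 21, 2019.
Tolling adds 7 days: October 21, 2019 + 7 days = October 28, 2019.
October 28, 2019 is a Monday and not a state holiday, so no extension applies.
The deadline is October 28, 2019; the filing on November 8, 2019 is after that date.

No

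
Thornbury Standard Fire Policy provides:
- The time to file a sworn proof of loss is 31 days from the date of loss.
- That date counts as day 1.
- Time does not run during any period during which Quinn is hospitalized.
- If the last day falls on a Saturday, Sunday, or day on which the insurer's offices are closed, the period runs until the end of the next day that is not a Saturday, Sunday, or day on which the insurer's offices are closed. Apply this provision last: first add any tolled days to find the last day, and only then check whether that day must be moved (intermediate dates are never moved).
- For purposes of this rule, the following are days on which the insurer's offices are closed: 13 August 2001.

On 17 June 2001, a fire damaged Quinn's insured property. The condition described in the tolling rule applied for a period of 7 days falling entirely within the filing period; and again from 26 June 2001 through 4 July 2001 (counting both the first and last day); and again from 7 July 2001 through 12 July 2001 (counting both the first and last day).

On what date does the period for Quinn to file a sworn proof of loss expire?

August 8, 2001

Counting 17 June 2001 as day 1, day 31 is July 17, 2001.
Tolling adds 7 days: July 17, 2001 + 7 days = July 24, 2001.
From June 26, 2001 through July 4, 2001 inclusive is 9 days; tolling adds 9 days: July 24, 2001 + 9 days = August 2, 2001.
From July 7, 2001 through July 12, 2001 inclusive is 6 days; tolling adds 6 days: August 2, 2001 + 6 days = August 8, 2001.
August 8, 2001 is a Wednesday and not a day on which the insurer's offices are closed, so no extension applies.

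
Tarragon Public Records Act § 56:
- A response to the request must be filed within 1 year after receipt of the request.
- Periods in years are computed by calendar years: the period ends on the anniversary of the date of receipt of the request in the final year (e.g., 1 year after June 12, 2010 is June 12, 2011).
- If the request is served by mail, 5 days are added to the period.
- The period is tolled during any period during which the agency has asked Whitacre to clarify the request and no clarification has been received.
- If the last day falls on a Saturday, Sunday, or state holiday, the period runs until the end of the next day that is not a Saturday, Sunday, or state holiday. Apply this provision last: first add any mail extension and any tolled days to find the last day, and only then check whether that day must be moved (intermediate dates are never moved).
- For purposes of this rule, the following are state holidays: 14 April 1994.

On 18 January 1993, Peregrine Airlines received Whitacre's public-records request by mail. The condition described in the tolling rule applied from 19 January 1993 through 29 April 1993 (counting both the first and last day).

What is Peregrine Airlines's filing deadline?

1 year after 18 January 1993 is January 18, 1994.
Service was by mail, adding 5 days: January 18, 1994 + 5 days = January 23, 1994.
From January 19, 1993 through April 29, 1993 inclusive is 101 days; tolling adds 101 days: January 23, 1994 + 101 days = May 4, 1994.
May 4, 1994 is a Wednesday and not a state holiday, so no extension applies.

May 4, 1994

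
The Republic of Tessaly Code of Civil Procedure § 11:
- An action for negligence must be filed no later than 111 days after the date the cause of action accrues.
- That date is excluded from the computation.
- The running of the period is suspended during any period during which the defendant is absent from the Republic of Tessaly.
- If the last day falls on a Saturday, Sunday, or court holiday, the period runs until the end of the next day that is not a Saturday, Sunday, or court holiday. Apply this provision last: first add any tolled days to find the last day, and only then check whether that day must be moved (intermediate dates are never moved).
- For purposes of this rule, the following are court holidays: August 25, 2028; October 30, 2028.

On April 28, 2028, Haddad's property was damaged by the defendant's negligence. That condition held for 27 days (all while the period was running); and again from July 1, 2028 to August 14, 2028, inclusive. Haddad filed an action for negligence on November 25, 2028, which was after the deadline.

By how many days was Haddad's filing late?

111 days after April 28, 2028 is August 17, 2028.
Tolling adds 27 days: August 17, 2028 + 27 days = September 13, 2028.
From July 1, 2028 through August 14, 2028 inclusive is 45 days; tolling adds 45 days: September 13, 2028 + 45 days = October 28, 2028.
October 28, 2028 is Saturday; October 29, 2028 is Sunday; October 30, 2028 is a listed holiday. The next qualifying day is October 31, 2028.
The deadline is October 31, 2028; from October 31, 2028 to November 25, 2028 is 25 days.

25 days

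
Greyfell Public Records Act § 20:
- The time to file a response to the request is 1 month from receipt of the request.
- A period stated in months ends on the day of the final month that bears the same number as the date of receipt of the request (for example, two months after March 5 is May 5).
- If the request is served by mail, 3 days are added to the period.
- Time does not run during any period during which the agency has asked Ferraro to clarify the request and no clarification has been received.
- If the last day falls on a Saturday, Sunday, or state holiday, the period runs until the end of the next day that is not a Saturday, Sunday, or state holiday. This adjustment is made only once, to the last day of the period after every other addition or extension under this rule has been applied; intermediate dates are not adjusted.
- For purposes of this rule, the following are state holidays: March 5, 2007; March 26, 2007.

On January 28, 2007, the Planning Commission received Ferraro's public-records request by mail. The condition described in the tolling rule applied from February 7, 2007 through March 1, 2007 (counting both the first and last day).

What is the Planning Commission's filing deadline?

March 27, 2007

1 month after January 28, 2007 is February 28, 2007.
Service was by mail, adding 3 days: February 28, 2007 + 3 days = March 3, 2007.
From February 7, 2007 through March 1, 2007 inclusive is 23 days; tolling adds 23 days: March 3, 2007 + 23 days = March 26, 2007.
March 26, 2007 is a listed holiday. The next qualifying day is March 27, 2007.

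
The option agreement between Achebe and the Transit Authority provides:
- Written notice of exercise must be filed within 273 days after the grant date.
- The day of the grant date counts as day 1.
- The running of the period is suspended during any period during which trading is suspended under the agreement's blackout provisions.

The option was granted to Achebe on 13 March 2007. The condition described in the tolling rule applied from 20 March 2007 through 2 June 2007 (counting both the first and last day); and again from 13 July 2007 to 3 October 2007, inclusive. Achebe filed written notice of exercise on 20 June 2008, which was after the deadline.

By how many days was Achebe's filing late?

Counting 13 March 2007 as day 1, day 273 is December 10, 2007.
From March 20, 2007 through June 2, 2007 inclusive is 75 days; tolling adds 75 days: December 10, 2007 + 75 days = February 23, 2008.
From July 13, 2007 through October 3, 2007 inclusive is 83 days; tolling adds 83 days: February 23, 2008 + 83 days = May 16, 2008.
The deadline is May 16, 2008; from May 16, 2008 to June 20, 2008 is 35 days.

35 days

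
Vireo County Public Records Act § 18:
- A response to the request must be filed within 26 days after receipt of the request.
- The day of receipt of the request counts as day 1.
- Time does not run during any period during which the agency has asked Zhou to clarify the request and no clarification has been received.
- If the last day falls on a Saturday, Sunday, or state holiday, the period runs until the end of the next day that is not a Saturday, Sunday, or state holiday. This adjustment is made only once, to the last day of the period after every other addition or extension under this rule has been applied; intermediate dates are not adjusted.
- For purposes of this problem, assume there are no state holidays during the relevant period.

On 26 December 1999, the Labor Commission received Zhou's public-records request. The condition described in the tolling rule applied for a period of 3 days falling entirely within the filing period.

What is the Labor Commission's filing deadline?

January 24, 2000

Counting 26 December 1999 as day 1, day 26 is January 20, 2000.
Tolling adds 3 days: January 20, 2000 + 3 days = January 23, 2000.
January 23, 2000 is Sunday. The next qualifying day is January 24, 2000.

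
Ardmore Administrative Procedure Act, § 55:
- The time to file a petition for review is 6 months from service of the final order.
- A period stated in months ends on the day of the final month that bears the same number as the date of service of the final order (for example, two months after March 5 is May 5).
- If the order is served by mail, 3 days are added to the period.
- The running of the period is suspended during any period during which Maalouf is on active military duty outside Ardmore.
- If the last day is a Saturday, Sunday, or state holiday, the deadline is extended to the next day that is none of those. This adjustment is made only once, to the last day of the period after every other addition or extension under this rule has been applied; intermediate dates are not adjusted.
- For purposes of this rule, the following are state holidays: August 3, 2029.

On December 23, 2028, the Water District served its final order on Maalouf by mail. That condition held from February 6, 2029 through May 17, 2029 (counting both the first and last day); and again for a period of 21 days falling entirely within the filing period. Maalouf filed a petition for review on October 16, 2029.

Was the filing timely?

6 months after December 23, 2028 is June 23, 2029.
Service was by mail, adding 3 days: June 23, 2029 + 3 days = June 26, 2029.
From February 6, 2029 through May 17, 2029 inclusive is 101 days; tolling adds 101 days: June 26, 2029 + 101 days = October 5, 2029.
Tolling adds 21 days: October 5, 2029 + 21 days = October 26, 2029.
October 26, 2029 is a Friday and not a state holiday, so no extension applies.
The deadline is October 26, 2029; the filing on October 16, 2029 is on or before that date.

Yes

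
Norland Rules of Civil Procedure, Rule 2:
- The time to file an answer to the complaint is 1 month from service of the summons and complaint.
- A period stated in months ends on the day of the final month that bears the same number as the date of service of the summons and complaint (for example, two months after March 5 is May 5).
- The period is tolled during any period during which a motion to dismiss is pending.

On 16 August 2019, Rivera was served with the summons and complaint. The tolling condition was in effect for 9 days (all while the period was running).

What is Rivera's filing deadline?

September 25, 2019

1 month after 16 August 2019 is September 16, 2019.
Tolling adds 9 days: September 16, 2019 + 9 days = September 25, 2019.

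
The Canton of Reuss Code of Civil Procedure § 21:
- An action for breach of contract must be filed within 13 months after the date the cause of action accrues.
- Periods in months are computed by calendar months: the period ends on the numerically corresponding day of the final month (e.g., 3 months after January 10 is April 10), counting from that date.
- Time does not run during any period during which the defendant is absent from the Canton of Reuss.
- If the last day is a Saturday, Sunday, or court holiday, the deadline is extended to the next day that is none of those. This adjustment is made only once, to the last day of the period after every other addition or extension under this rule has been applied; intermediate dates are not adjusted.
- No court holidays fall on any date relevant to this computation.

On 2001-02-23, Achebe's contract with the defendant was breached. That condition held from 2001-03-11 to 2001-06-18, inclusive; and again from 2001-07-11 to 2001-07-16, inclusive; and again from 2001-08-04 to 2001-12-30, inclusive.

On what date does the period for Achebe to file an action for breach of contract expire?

13 months after 2001-02-23 is March 23, 2002.
From March 11, 2001 through June 18, 2001 inclusive is 100 days; tolling adds 100 days: March 23, 2002 + 100 days = July 1, 2002.
From July 11, 2001 through July 16, 2001 inclusive is 6 days; tolling adds 6 days: July 1, 2002 + 6 days = July 7, 2002.
From August 4, 2001 through December 30, 2001 inclusive is 149 days; tolling adds 149 days: July 7, 2002 + 149 days = December 3, 2002.
December 3, 2002 is a Tuesday and not a court holiday, so no extension applies.

December 3, 2002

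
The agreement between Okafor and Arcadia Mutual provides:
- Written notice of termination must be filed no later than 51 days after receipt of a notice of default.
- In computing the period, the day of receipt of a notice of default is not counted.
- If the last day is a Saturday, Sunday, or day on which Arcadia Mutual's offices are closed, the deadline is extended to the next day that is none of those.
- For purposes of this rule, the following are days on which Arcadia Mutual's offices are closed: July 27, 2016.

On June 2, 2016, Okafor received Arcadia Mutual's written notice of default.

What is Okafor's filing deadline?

July 25, 2016

51 days after June 2, 2016 is July 23, 2016.
July 23, 2016 is Saturday; July 24, 2016 is Sunday. The next qualifying day is July 25, 2016.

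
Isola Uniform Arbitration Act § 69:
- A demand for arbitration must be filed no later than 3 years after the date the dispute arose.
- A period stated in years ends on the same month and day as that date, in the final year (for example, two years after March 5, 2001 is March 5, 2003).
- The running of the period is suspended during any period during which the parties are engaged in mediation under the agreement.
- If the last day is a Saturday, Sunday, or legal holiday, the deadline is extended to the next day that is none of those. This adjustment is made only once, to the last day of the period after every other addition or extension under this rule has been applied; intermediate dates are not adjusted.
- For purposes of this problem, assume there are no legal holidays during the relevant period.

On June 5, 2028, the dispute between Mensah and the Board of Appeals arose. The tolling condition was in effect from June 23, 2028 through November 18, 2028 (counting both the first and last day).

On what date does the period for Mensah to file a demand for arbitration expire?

November 3, 2031

3 years after June 5, 2028 is June 5, 2031.
From June 23, 2028 through November 18, 2028 inclusive is 149 days; tolling adds 149 days: June 5, 2031 + 149 days = November 1, 2031.
November 1, 2031 is Saturday; November 2, 2031 is Sunday. The next qualifying day is November 3, 2031.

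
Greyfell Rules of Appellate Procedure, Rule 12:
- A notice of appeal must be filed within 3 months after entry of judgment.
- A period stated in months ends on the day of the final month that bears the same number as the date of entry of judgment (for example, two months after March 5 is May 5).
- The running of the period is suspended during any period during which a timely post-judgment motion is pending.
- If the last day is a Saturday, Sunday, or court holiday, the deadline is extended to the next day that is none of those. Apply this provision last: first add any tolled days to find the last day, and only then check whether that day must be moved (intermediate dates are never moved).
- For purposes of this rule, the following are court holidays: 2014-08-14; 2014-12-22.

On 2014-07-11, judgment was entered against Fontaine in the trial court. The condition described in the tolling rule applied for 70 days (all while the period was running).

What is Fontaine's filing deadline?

3 months after 2014-07-11 is October 11, 2014.
Tolling adds 70 days: October 11, 2014 + 70 days = December 20, 2014.
December 20, 2014 is Saturday; December 21, 2014 is Sunday; December 22, 2014 is a listed holiday. The next qualifying day is December 23, 2014.

December 23, 2014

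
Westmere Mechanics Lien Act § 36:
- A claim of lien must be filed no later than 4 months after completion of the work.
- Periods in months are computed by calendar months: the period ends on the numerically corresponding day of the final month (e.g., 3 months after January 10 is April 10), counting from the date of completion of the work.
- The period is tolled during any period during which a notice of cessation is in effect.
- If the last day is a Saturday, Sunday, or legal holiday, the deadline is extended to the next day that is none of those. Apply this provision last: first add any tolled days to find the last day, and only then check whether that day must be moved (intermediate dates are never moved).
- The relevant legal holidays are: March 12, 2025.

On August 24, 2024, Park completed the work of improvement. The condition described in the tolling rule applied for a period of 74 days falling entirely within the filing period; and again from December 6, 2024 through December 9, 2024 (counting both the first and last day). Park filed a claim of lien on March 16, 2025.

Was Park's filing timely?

4 months after August 24, 2024 is December 24, 2024.
Tolling adds 74 days: December 24, 2024 + 74 days = March 8, 2025.
From December 6, 2024 through December 9, 2024 inclusive is 4 days; tolling adds 4 days: March 8, 2025 + 4 days = March 12, 2025.
March 12, 2025 is a listed holiday. The next qualifying day is March 13, 2025.
The deadline is March 13, 2025; the filing on March 16, 2025 is after that date.

No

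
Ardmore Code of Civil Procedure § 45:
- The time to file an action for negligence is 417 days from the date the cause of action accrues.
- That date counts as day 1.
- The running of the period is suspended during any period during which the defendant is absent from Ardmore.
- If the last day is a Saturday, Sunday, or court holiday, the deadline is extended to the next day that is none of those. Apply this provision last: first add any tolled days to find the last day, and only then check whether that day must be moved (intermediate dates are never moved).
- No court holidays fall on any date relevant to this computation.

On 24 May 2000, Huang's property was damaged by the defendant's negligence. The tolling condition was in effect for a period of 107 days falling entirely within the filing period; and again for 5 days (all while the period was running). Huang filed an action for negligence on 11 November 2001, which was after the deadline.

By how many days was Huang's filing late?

Counting 24 May 2000 as day 1, day 417 is July 14, 2001.
Tolling adds 107 days: July 14, 2001 + 107 days = October 29, 2001.
Tolling adds 5 days: October 29, 2001 + 5 days = November 3, 2001.
November 3, 2001 is Saturday; November 4, 2001 is Sunday. The next qualifying day is November 5, 2001.
The deadline is November 5, 2001; from November 5, 2001 to November 11, 2001 is 6 days.

6 days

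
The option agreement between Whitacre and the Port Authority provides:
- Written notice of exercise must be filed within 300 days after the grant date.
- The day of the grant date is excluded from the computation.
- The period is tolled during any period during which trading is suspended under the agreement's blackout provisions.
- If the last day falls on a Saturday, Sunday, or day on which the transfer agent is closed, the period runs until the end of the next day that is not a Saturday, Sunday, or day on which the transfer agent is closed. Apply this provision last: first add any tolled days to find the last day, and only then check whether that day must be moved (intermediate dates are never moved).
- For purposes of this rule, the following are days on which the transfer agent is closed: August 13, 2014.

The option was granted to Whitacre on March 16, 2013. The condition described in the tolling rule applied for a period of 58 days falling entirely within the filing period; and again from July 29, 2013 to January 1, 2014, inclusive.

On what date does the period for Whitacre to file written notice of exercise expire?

August 14, 2014

300 days after March 16, 2013 is January 10, 2014.
Tolling adds 58 days: January 10, 2014 + 58 days = March 9, 2014.
From July 29, 2013 through January 1, 2014 inclusive is 157 days; tolling adds 157 days: March 9, 2014 + 157 days = August 13, 2014.
August 13, 2014 is a listed holiday. The next qualifying day is August 14, 2014.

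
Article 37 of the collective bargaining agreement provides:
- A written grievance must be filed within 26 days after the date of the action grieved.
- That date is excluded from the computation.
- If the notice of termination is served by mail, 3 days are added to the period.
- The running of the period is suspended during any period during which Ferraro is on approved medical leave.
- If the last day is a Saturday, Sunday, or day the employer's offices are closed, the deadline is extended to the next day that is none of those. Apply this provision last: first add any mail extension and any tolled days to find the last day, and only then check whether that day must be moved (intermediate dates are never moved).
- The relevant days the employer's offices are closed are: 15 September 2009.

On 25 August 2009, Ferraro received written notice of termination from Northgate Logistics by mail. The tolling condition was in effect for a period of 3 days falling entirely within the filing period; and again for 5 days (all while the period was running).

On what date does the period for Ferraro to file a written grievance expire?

October 1, 2009

26 days after 25 August 2009 is September 20, 2009.
Service was by mail, adding 3 days: September 20, 2009 + 3 days = September 23, 2009.
Tolling adds 3 days: September 23, 2009 + 3 days = September 26, 2009.
Tolling adds 5 days: September 26, 2009 + 5 days = October 1, 2009.
October 1, 2009 is a Thursday and not a day the employer's offices are closed, so no extension applies.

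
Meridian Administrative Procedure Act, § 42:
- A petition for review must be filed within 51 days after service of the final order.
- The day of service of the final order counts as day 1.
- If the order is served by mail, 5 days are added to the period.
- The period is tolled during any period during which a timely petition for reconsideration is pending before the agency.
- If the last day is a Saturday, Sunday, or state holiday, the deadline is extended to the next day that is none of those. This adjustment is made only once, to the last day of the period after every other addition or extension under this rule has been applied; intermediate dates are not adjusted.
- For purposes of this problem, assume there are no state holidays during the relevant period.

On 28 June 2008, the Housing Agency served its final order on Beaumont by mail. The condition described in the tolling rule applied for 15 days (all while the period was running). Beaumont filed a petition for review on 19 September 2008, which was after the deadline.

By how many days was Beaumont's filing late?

Counting 28 June 2008 as day 1, day 51 is August 17, 2008.
Service was by mail, adding 5 days: August 17, 2008 + 5 days = August 22, 2008.
Tolling adds 15 days: August 22, 2008 + 15 days = September 6, 2008.
September 6, 2008 is Saturday; September 7, 2008 is Sunday. The next qualifying day is September 8, 2008.
The deadline is September 8, 2008; from September 8, 2008 to September 19, 2008 is 11 days.

11 days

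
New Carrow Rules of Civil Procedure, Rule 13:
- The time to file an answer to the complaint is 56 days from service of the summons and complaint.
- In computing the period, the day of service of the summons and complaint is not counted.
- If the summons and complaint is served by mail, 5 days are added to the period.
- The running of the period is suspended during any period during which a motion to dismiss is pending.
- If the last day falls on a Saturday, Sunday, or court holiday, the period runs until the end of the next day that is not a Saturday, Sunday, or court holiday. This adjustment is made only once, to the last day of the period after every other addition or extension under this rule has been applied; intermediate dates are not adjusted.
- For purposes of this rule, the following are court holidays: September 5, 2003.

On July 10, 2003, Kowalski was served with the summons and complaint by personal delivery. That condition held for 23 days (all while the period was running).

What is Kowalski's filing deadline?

56 days after July 10, 2003 is September 4, 2003.
Service was not by mail, so no mail extension applies.
Tolling adds 23 days: September 4, 2003 + 23 days = September 27, 2003.
September 27, 2003 is Saturday; September 28, 2003 is Sunday. The next qualifying day is September 29, 2003.

September 29, 2003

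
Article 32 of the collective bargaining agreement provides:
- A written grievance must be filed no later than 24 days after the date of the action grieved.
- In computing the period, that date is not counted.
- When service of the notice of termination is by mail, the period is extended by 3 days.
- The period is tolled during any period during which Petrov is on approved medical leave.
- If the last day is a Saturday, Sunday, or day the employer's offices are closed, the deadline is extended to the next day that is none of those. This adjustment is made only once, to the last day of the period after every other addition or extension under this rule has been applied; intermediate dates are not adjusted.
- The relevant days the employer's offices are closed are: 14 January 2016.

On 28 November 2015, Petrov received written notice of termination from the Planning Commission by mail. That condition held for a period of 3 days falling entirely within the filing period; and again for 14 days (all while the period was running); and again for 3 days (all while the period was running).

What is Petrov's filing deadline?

January 15, 2016

24 days after 28 November 2015 is December 22, 2015.
Service was by mail, adding 3 days: December 22, 2015 + 3 days = December 25, 2015.
Tolling adds 3 days: December 25, 2015 + 3 days = December 28, 2015.
Tolling adds 14 days: December 28, 2015 + 14 days = January 11, 2016.
Tolling adds 3 days: January 11, 2016 + 3 days = January 14, 2016.
January 14, 2016 is a listed holiday. The next qualifying day is January 15, 2016.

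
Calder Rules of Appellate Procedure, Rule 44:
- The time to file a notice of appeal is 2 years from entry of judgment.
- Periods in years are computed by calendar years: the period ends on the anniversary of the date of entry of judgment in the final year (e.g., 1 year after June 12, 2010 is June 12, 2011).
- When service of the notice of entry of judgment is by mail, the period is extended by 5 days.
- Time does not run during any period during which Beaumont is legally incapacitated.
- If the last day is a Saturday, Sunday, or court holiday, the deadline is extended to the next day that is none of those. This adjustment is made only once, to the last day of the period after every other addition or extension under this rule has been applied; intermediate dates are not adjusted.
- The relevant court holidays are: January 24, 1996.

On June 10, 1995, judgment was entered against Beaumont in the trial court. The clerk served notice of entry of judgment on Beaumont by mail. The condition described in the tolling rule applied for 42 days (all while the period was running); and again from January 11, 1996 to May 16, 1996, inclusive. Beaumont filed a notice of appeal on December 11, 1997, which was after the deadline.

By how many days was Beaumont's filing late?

10 days

2 years after June 10, 1995 is June 10, 1997.
Service was by mail, adding 5 days: June 10, 1997 + 5 days = June 15, 1997.
Tolling adds 42 days: June 15, 1997 + 42 days = July 27, 1997.
From January 11, 1996 through May 16, 1996 inclusive is 127 days; tolling adds 127 days: July 27, 1997 + 127 days = December 1, 1997.
December 1, 1997 is a Monday and not a court holiday, so no extension applies.
The deadline is December 1, 1997; from December 1, 1997 to December 11, 1997 is 10 days.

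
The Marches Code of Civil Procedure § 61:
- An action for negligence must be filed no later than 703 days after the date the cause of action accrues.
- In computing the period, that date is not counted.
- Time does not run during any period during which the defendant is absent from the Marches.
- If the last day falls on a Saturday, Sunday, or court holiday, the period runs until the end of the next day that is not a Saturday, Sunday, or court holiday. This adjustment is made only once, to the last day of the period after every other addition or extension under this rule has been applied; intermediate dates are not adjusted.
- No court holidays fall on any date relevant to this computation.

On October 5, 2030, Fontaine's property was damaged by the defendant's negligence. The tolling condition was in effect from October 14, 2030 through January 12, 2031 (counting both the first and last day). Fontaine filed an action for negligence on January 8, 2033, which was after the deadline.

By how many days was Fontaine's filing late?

703 days after October 5, 2030 is September 7, 2032.
From October 14, 2030 through January 12, 2031 inclusive is 91 days; tolling adds 91 days: September 7, 2032 + 91 days = December 7, 2032.
December 7, 2032 is a Tuesday and not a court holiday, so no extension applies.
The deadline is December 7, 2032; from December 7, 2032 to January 8, 2033 is 32 days.

32 days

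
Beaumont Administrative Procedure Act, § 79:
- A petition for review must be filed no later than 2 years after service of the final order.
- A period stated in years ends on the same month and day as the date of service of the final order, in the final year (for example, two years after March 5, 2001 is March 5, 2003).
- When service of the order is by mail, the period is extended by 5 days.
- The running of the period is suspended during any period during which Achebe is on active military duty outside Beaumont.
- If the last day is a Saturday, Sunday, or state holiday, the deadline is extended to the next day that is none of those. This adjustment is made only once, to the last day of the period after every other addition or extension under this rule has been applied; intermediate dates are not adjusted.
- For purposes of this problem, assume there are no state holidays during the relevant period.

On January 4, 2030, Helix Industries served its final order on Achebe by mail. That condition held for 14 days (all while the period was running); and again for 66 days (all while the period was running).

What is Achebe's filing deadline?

2 years after January 4, 2030 is January 4, 2032.
Service was by mail, adding 5 days: January 4, 2032 + 5 days = January 9, 2032.
Tolling adds 14 days: January 9, 2032 + 14 days = January 23, 2032.
Tolling adds 66 days: January 23, 2032 + 66 days = March 29, 2032.
March 29, 2032 is a Monday and not a state holiday, so no extension applies.

March 29, 2032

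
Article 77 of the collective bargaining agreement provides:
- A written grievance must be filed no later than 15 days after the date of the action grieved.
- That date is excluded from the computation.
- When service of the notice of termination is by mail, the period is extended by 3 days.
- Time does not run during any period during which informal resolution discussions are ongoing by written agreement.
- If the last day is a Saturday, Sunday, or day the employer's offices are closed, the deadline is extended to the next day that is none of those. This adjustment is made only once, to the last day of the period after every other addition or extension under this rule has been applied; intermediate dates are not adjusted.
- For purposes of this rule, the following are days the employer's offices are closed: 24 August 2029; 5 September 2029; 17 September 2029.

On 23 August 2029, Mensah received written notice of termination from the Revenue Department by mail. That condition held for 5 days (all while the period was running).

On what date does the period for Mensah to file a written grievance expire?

15 days after 23 August 2029 is September 7, 2029.
Service was by mail, adding 3 days: September 7, 2029 + 3 days = September 10, 2029.
Tolling adds 5 days: September 10, 2029 + 5 days = September 15, 2029.
September 15, 2029 is Saturday; September 16, 2029 is Sunday; September 17, 2029 is a listed holiday. The next qualifying day is September 18, 2029.

September 18, 2029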